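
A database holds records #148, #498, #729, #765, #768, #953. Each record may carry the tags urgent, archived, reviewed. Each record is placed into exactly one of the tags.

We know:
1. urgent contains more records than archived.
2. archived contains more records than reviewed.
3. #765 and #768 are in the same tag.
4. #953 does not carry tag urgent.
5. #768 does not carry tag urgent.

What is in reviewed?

reviewed = {#953}

From (4): #953 ∉ urgent.
From (5): #768 ∉ urgent.
(3): #765 matches #768: #765 ∉ urgent.
Suppose #148 ∈ reviewed: no assignment then satisfies all the clues, so #148 ∉ reviewed.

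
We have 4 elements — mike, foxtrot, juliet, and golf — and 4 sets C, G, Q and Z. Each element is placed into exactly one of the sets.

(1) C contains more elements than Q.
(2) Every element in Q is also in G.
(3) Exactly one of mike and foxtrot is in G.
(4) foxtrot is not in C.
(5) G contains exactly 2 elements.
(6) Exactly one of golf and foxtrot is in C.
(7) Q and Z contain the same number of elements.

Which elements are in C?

C = {golf, mike}

From (4): foxtrot ∉ C.
(6) (exactly one): golf ∈ C.
Suppose mike ∉ C: no assignment then satisfies all the clues, so mike ∈ C.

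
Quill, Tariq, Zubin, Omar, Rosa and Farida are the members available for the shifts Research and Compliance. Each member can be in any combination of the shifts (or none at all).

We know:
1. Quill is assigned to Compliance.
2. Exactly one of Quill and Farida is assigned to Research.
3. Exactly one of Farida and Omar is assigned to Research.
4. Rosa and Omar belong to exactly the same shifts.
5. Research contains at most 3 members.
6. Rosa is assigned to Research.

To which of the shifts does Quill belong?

From (1): Quill ∈ Compliance.
From (6): Rosa ∈ Research.
(4): Omar matches Rosa: Omar ∈ Research.
(3) (exactly one): Farida ∉ Research.
(2) (exactly one): Quill ∈ Research.
(5): Research already has 3, so the rest are out.

Quill: Compliance, Research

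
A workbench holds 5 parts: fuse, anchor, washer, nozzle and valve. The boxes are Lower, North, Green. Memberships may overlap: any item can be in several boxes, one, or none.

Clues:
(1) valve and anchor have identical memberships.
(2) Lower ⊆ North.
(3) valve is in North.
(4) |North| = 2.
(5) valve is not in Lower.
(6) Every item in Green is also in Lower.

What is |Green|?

From (3): valve ∈ North.
From (5): valve ∉ Lower.
(1): anchor matches valve: anchor ∉ Lower.
(1): anchor matches valve: anchor ∈ North.
(4): North already has 2, so the rest are out.
(6) contrapositive: anchor ∉ Green.
(6) contrapositive: valve ∉ Green.
(2) contrapositive: fuse ∉ Lower.
(2) contrapositive: washer ∉ Lower.
(2) contrapositive: nozzle ∉ Lower.
(6) contrapositive: fuse ∉ Green.
(6) contrapositive: nozzle ∉ Green.

0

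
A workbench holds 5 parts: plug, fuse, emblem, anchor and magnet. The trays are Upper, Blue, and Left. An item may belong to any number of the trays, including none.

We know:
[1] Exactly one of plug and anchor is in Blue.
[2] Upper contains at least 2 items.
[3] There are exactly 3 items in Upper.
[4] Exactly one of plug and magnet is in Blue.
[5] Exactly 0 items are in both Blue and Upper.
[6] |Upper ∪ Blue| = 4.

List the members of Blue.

Blue = {plug}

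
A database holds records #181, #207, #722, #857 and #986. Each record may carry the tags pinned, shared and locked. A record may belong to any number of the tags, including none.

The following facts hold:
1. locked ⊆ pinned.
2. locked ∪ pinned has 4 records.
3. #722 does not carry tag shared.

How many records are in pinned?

4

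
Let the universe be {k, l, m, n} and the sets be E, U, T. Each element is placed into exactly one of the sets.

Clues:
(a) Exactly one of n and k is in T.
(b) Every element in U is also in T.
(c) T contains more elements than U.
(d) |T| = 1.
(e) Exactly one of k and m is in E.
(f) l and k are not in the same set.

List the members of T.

T = {k}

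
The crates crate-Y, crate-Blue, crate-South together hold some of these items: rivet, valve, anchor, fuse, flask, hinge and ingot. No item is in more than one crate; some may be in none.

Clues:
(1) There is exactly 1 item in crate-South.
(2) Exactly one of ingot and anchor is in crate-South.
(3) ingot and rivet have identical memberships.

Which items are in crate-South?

crate-South = {anchor}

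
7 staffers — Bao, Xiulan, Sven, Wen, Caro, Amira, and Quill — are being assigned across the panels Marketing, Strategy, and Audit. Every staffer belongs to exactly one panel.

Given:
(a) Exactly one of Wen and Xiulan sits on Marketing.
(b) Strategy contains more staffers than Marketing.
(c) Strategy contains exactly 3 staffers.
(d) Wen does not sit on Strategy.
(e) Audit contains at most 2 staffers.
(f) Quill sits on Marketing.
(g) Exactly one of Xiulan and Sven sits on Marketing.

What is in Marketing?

Marketing = {Quill, Xiulan}

From (d): Wen ∉ Strategy.
From (f): Quill ∈ Marketing.
Suppose Bao ∈ Marketing: no assignment then satisfies all the clues, so Bao ∉ Marketing.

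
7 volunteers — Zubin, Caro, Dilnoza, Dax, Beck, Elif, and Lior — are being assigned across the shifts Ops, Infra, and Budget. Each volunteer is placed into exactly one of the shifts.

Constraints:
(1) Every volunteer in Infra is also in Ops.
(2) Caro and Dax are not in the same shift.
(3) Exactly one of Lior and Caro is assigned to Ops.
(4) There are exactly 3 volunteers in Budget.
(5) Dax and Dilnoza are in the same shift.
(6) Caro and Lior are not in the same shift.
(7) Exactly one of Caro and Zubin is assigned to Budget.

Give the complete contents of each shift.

Ops = {Dax, Dilnoza, Lior, Zubin}; Infra = {}; Budget = {Beck, Caro, Elif}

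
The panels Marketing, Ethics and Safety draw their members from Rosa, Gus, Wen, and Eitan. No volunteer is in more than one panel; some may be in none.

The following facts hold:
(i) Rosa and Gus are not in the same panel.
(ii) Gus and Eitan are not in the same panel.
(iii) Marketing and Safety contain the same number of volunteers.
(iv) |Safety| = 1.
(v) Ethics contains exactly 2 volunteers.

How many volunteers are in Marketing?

1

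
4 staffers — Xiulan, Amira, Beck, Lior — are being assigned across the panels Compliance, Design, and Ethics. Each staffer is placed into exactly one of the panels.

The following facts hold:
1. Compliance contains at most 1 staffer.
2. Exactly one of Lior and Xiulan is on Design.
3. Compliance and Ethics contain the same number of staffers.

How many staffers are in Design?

2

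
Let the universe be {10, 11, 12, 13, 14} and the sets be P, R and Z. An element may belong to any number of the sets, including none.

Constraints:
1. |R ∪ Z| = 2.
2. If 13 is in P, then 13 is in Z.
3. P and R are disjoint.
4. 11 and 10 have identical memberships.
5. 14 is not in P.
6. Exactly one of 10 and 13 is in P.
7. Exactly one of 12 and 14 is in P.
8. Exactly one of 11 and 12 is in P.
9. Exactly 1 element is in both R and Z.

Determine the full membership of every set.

From (5): 14 ∉ P.
(7) (exactly one): 12 ∈ P.
(8) (exactly one): 11 ∉ P.
(3) (disjoint): 12 ∉ R.
(4): 10 matches 11: 10 ∉ P.
(6) (exactly one): 13 ∈ P.
(2): 13 ∈ Z.
(3) (disjoint): 13 ∉ R.
Suppose 10 ∈ R: no assignment then satisfies all the clues, so 10 ∉ R.

P = {12, 13}; R = {14}; Z = {13, 14}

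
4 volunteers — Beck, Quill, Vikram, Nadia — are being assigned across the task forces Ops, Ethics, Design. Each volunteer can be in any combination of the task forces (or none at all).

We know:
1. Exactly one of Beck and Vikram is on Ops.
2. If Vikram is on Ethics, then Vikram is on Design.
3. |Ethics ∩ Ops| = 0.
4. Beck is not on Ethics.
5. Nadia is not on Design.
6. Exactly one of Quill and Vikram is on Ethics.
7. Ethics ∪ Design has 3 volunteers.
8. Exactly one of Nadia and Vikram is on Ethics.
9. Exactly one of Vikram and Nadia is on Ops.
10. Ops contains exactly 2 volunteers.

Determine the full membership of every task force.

Ops = {Beck, Nadia}; Ethics = {Vikram}; Design = {Beck, Quill, Vikram}

From (4): Beck ∉ Ethics.
From (5): Nadia ∉ Design.
Suppose Beck ∉ Ops: no assignment then satisfies all the clues, so Beck ∈ Ops.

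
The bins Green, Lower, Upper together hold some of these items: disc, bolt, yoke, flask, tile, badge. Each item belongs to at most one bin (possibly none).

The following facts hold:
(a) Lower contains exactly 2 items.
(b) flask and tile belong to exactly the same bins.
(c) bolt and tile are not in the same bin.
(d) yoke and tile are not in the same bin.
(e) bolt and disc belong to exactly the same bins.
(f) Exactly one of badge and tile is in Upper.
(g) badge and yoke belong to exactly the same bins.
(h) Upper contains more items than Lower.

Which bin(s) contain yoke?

yoke: Upper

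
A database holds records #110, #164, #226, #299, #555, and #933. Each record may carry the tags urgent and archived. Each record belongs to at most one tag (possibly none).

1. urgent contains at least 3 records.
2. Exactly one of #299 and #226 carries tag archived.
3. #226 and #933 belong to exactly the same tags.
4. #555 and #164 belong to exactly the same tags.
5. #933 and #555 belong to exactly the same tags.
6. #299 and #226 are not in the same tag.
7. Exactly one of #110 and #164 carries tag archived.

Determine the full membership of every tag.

urgent = {#164, #226, #555, #933}; archived = {#110, #299}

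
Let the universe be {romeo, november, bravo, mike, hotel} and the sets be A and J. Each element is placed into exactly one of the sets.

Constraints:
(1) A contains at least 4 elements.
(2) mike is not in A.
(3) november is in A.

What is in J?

From (2): mike ∉ A.
From (3): november ∈ A.
(1): only 4 candidates remain for A, so all are in.
Only one set left: mike ∈ J.

J = {mike}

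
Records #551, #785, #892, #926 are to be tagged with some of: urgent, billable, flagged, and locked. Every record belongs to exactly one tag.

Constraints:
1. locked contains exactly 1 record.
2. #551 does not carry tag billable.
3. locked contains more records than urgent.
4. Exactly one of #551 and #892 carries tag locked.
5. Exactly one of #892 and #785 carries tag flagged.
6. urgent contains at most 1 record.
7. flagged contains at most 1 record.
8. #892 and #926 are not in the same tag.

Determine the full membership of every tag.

urgent = {}; billable = {#785, #926}; flagged = {#892}; locked = {#551}

From (2): #551 ∉ billable.
Suppose #551 ∈ urgent: no assignment then satisfies all the clues, so #551 ∉ urgent.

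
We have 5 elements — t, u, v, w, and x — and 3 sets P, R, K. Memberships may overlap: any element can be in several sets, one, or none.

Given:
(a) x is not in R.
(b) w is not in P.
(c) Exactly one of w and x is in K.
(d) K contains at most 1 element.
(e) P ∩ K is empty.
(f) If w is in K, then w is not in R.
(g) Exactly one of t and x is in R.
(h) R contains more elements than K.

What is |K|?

1

From (a): x ∉ R.
From (b): w ∉ P.
(g) (exactly one): t ∈ R.
Suppose t ∈ K: no assignment then satisfies all the clues, so t ∉ K.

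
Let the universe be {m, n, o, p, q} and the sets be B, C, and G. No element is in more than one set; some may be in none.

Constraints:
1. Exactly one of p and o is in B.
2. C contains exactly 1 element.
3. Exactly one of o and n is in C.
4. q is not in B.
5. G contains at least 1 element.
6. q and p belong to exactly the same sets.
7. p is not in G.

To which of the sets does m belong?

m: G

From (4): q ∉ B.
From (7): p ∉ G.
(6): p matches q: p ∉ B.
(6): q matches p: q ∉ G.
(1) (exactly one): o ∈ B.
(3) (exactly one): n ∈ C.
(5): only 1 candidates remain for G, so all are in.
(2): C already has 1, so the rest are out.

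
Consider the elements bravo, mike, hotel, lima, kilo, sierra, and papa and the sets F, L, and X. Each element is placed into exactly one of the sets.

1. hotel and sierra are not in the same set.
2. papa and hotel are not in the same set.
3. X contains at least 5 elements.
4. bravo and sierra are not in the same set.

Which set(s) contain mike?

mike: X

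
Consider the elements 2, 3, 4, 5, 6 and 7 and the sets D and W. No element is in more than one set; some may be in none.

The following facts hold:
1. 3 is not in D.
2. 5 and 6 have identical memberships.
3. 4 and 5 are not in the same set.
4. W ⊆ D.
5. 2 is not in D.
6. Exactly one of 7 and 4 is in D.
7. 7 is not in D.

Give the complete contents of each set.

From (1): 3 ∉ D.
From (5): 2 ∉ D.
From (7): 7 ∉ D.
(4) contrapositive: 2 ∉ W.
(4) contrapositive: 3 ∉ W.
(4) contrapositive: 7 ∉ W.
(6) (exactly one): 4 ∈ D.
(3): 5 ∉ D.
(4) contrapositive: 5 ∉ W.
(2): 6 matches 5: 6 ∉ D.
(2): 6 matches 5: 6 ∉ W.

D = {4}; W = {}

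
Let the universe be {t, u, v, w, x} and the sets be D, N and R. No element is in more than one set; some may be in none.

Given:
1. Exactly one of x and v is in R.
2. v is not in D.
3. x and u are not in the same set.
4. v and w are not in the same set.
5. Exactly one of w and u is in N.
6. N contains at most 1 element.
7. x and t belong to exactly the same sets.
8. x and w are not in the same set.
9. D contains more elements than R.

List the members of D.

From (2): v ∉ D.
Suppose t ∉ D: no assignment then satisfies all the clues, so t ∈ D.

D = {t, x}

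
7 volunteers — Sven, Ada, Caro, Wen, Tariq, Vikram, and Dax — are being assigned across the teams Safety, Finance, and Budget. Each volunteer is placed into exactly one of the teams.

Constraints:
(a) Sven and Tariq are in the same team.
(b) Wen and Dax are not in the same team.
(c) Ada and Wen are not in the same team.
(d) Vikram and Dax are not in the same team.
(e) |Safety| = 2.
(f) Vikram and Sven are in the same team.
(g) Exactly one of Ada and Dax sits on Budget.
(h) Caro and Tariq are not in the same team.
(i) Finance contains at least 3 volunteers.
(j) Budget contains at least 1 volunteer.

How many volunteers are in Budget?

1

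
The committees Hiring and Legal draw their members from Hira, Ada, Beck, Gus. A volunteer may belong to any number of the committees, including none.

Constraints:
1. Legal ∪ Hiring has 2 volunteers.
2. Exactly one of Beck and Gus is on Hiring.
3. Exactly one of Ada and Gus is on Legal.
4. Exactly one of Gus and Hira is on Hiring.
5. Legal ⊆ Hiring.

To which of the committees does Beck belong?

Beck: none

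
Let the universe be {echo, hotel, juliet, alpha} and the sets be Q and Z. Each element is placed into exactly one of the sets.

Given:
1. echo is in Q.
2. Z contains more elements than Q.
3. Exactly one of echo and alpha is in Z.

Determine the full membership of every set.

Q = {echo}; Z = {alpha, hotel, juliet}

From (1): echo ∈ Q.
(3) (exactly one): alpha ∈ Z.
Suppose hotel ∈ Q: no assignment then satisfies all the clues, so hotel ∉ Q.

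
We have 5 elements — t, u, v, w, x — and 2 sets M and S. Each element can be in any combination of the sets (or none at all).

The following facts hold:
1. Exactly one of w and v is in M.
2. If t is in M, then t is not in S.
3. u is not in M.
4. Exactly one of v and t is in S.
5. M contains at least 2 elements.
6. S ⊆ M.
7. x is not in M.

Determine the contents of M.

M = {t, v}

From (3): u ∉ M.
From (7): x ∉ M.
(6) contrapositive: u ∉ S.
(6) contrapositive: x ∉ S.
Suppose t ∉ M: no assignment then satisfies all the clues, so t ∈ M.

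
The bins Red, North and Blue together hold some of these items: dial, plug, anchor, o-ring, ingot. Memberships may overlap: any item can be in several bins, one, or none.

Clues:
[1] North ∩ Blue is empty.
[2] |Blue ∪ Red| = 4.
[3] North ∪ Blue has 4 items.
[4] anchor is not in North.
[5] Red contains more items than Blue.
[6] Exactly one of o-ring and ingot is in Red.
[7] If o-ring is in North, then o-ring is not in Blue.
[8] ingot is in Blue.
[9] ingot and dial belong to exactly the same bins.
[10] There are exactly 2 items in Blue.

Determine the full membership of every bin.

Red = {anchor, dial, ingot, plug}; North = {o-ring, plug}; Blue = {dial, ingot}

From (4): anchor ∉ North.
From (8): ingot ∈ Blue.
(1) (disjoint): ingot ∉ North.
(9): dial matches ingot: dial ∉ North.
(9): dial matches ingot: dial ∈ Blue.
(10): Blue already has 2, so the rest are out.
Suppose dial ∉ Red: no assignment then satisfies all the clues, so dial ∈ Red.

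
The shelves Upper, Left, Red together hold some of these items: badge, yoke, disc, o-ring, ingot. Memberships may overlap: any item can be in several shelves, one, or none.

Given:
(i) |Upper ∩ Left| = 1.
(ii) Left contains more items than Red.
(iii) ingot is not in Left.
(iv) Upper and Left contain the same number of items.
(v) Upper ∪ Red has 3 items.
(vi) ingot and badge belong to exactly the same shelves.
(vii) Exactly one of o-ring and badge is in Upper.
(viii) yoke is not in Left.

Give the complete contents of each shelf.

Upper = {o-ring, yoke}; Left = {disc, o-ring}; Red = {disc}

From (iii): ingot ∉ Left.
From (viii): yoke ∉ Left.
(vi): badge matches ingot: badge ∉ Left.
Suppose badge ∈ Upper: no assignment then satisfies all the clues, so badge ∉ Upper.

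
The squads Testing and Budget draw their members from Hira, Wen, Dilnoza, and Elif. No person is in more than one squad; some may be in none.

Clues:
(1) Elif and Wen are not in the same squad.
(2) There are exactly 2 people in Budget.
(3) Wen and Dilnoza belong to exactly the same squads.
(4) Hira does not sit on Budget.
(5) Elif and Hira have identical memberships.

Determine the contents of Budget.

From (4): Hira ∉ Budget.
(5): Elif matches Hira: Elif ∉ Budget.
(2): only 2 candidates remain for Budget, so all are in.

Budget = {Dilnoza, Wen}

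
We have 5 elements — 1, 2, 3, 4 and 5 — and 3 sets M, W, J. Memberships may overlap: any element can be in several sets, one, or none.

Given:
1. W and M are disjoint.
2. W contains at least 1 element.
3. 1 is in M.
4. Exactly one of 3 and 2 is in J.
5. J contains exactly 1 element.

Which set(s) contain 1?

From (3): 1 ∈ M.
(1) (disjoint): 1 ∉ W.
Suppose 1 ∈ J: no assignment then satisfies all the clues, so 1 ∉ J.

1: M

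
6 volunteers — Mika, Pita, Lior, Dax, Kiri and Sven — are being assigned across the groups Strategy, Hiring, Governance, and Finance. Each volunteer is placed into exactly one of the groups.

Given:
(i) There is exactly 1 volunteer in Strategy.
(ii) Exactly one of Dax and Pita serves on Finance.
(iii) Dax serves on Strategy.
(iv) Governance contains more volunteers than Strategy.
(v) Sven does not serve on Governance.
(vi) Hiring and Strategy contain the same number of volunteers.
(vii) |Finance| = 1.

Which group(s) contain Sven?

Sven: Hiring

From (iii): Dax ∈ Strategy.
From (v): Sven ∉ Governance.
(i): Strategy already has 1, so the rest are out.
(ii) (exactly one): Pita ∈ Finance.
(vii): Finance already has 1, so the rest are out.
Only one group left: Sven ∈ Hiring.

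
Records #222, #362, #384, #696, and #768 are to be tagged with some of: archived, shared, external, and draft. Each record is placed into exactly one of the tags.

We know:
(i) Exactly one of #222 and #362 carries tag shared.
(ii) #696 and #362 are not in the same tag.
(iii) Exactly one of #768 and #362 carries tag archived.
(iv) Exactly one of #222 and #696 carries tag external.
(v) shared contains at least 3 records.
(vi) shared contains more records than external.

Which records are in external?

external = {#696}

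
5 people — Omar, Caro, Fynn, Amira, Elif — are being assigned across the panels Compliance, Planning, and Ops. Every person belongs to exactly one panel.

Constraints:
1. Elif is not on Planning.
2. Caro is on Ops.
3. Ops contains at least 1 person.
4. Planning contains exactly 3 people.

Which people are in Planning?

Planning = {Amira, Fynn, Omar}

From (1): Elif ∉ Planning.
From (2): Caro ∈ Ops.
(4): only 3 candidates remain for Planning, so all are in.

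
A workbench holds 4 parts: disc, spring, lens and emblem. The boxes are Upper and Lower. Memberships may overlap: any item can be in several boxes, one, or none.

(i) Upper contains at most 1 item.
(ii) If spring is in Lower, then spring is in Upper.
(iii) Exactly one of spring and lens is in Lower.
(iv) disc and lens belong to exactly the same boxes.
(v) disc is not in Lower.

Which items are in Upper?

From (v): disc ∉ Lower.
(iv): lens matches disc: lens ∉ Lower.
(iii) (exactly one): spring ∈ Lower.
(ii): spring ∈ Upper.
(i): Upper already has 1, so the rest are out.

Upper = {spring}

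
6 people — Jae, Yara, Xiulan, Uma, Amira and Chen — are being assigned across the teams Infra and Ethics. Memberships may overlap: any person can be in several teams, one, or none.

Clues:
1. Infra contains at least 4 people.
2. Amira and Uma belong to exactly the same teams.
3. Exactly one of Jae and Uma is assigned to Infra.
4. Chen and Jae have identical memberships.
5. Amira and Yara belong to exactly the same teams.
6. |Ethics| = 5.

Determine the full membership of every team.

Infra = {Amira, Uma, Xiulan, Yara}; Ethics = {Amira, Chen, Jae, Uma, Yara}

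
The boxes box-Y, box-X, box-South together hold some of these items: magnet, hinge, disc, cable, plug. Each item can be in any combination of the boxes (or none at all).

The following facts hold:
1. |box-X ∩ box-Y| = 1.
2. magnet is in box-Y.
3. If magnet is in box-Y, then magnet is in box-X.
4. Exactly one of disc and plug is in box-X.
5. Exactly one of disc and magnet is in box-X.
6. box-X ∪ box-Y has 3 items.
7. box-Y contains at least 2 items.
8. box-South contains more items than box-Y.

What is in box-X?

box-X = {magnet, plug}

From (2): magnet ∈ box-Y.
(3): magnet ∈ box-X.
(5) (exactly one): disc ∉ box-X.
(4) (exactly one): plug ∈ box-X.
Suppose hinge ∈ box-X: no assignment then satisfies all the clues, so hinge ∉ box-X.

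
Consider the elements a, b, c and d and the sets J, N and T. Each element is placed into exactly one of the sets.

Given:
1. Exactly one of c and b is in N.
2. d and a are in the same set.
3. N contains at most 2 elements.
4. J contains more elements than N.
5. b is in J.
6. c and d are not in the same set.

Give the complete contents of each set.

J = {a, b, d}; N = {c}; T = {}

From (5): b ∈ J.
(1) (exactly one): c ∈ N.
(6): d ∉ N.
(2): a matches d: a ∉ N.
Suppose a ∉ J: no assignment then satisfies all the clues, so a ∈ J.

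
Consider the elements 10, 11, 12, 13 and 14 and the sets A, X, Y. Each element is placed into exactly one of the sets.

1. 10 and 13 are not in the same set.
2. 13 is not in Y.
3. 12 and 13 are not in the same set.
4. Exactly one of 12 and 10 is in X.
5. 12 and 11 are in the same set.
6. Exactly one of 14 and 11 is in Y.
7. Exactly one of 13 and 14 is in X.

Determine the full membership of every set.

A = {13}; X = {10, 14}; Y = {11, 12}

From (2): 13 ∉ Y.
Suppose 10 ∈ A: no assignment then satisfies all the clues, so 10 ∉ A.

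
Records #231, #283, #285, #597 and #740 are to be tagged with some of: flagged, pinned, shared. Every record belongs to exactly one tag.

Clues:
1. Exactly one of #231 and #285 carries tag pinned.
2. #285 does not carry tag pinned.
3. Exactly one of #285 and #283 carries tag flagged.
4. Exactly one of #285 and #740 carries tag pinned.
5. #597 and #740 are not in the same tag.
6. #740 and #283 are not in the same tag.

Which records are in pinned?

pinned = {#231, #740}

From (2): #285 ∉ pinned.
(1) (exactly one): #231 ∈ pinned.
(4) (exactly one): #740 ∈ pinned.
(5): #597 ∉ pinned.
(6): #283 ∉ pinned.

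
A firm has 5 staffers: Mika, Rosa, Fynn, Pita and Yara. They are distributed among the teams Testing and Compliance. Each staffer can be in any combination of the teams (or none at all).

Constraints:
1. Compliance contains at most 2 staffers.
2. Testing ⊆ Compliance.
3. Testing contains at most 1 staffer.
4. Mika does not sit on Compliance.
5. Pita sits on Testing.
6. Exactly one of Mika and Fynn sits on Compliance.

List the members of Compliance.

From (4): Mika ∉ Compliance.
From (5): Pita ∈ Testing.
(2) contrapositive: Mika ∉ Testing.
(2) with Pita ∈ Testing: Pita ∈ Compliance.
(3): Testing already has 1, so the rest are out.
(6) (exactly one): Fynn ∈ Compliance.
(1): Compliance already has 2, so the rest are out.

Compliance = {Fynn, Pita}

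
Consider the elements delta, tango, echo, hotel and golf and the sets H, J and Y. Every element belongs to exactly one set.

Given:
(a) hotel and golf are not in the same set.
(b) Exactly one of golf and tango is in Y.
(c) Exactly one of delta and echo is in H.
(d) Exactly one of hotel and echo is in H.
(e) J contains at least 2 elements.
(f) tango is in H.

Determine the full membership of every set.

H = {echo, tango}; J = {delta, hotel}; Y = {golf}

From (f): tango ∈ H.
(b) (exactly one): golf ∈ Y.
(a): hotel ∉ Y.
Suppose delta ∈ H: no assignment then satisfies all the clues, so delta ∉ H.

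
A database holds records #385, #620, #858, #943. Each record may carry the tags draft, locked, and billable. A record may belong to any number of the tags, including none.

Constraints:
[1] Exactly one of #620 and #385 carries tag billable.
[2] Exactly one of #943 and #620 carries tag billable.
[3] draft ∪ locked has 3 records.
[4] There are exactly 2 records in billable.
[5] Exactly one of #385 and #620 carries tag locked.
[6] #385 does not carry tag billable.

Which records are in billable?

billable = {#620, #858}

From (6): #385 ∉ billable.
(1) (exactly one): #620 ∈ billable.
(2) (exactly one): #943 ∉ billable.
(4): only 2 candidates remain for billable, so all are in.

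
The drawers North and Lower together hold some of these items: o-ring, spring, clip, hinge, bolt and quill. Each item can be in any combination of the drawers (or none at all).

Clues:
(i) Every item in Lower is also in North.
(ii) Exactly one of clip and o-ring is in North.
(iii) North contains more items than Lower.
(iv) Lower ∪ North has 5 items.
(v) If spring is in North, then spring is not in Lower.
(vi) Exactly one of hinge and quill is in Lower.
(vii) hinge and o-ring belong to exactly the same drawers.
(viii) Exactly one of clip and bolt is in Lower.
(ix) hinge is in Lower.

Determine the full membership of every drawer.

North = {bolt, hinge, o-ring, quill, spring}; Lower = {bolt, hinge, o-ring}

From (ix): hinge ∈ Lower.
(i) with hinge ∈ Lower: hinge ∈ North.
(vi) (exactly one): quill ∉ Lower.
(vii): o-ring matches hinge: o-ring ∈ North.
(vii): o-ring matches hinge: o-ring ∈ Lower.
(ii) (exactly one): clip ∉ North.
(i) contrapositive: clip ∉ Lower.
(viii) (exactly one): bolt ∈ Lower.
(i) with bolt ∈ Lower: bolt ∈ North.
Suppose spring ∉ North: no assignment then satisfies all the clues, so spring ∈ North.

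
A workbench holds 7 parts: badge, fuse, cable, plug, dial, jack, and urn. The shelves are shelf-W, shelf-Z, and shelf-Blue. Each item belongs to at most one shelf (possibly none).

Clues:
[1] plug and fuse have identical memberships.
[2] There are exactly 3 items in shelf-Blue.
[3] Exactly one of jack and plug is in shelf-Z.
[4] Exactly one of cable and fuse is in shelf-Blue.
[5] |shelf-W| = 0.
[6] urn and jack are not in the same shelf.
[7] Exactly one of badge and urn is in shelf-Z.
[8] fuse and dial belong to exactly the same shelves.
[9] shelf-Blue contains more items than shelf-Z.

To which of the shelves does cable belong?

cable: none

(5): shelf-W already has 0, so the rest are out.
Suppose cable ∈ shelf-Z: no assignment then satisfies all the clues, so cable ∉ shelf-Z.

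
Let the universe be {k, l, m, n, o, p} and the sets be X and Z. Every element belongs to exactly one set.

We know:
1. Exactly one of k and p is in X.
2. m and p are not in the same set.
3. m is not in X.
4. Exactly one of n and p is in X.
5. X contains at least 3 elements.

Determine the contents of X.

X = {l, o, p}

From (3): m ∉ X.
Only one set left: m ∈ Z.
(2): p ∉ Z.
Only one set left: p ∈ X.
(1) (exactly one): k ∉ X.
(4) (exactly one): n ∉ X.
(5): only 3 candidates remain for X, so all are in.
Only one set left: k ∈ Z.
Only one set left: n ∈ Z.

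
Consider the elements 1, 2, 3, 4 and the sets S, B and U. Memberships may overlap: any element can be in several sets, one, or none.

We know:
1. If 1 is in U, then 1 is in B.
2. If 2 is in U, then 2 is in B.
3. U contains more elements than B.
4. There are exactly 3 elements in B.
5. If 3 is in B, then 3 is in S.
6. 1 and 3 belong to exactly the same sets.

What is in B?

B = {1, 2, 3}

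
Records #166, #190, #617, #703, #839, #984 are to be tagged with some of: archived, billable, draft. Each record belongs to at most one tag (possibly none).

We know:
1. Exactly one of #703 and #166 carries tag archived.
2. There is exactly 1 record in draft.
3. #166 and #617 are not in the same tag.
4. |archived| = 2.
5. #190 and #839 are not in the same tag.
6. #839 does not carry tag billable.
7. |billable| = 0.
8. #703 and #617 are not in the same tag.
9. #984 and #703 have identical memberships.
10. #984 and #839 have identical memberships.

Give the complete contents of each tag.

archived = {#166, #190}; billable = {}; draft = {#617}

From (6): #839 ∉ billable.
(7): billable already has 0, so the rest are out.
Suppose #166 ∉ archived: no assignment then satisfies all the clues, so #166 ∈ archived.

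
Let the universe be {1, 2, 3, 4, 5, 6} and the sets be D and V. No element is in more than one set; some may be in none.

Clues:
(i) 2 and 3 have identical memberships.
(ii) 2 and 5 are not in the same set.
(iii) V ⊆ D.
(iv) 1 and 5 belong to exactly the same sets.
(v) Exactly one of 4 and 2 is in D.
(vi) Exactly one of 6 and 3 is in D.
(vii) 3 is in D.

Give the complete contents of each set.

D = {2, 3}; V = {}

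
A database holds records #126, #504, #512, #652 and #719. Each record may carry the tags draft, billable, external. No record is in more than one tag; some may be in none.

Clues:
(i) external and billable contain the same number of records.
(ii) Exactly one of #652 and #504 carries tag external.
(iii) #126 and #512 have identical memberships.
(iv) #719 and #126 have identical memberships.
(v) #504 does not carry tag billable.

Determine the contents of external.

external = {#504}

From (v): #504 ∉ billable.
Suppose #126 ∈ external: no assignment then satisfies all the clues, so #126 ∉ external.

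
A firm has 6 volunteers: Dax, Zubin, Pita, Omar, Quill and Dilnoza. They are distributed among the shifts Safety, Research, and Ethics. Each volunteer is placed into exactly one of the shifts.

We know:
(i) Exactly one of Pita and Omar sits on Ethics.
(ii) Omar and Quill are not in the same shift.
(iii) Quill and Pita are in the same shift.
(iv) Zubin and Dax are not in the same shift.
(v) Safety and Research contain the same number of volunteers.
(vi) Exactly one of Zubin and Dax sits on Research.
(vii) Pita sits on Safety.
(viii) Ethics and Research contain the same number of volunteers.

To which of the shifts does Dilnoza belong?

Dilnoza: Research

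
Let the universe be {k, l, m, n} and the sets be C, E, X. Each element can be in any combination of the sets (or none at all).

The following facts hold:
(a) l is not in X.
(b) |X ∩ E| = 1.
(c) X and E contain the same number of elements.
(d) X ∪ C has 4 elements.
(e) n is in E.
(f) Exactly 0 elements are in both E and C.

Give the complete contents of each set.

C = {k, l, m}; E = {n}; X = {n}

From (a): l ∉ X.
From (e): n ∈ E.
Suppose k ∉ C: no assignment then satisfies all the clues, so k ∈ C.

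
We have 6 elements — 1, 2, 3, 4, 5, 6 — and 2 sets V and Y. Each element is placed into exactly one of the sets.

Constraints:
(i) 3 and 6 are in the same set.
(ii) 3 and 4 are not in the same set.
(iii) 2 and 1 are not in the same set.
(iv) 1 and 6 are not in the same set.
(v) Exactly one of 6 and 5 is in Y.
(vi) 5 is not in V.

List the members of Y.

Y = {1, 4, 5}

From (vi): 5 ∉ V.
Only one set left: 5 ∈ Y.
(v) (exactly one): 6 ∉ Y.
Only one set left: 6 ∈ V.
(i): 3 matches 6: 3 ∈ V.
(ii): 4 ∉ V.
(iv): 1 ∉ V.
Only one set left: 1 ∈ Y.
Only one set left: 4 ∈ Y.
(iii): 2 ∉ Y.
Only one set left: 2 ∈ V.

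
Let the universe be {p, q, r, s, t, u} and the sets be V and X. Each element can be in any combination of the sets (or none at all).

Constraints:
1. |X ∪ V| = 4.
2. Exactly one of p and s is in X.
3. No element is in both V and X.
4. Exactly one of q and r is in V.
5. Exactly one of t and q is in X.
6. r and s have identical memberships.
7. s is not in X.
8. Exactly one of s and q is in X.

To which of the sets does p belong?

p: X

From (7): s ∉ X.
(2) (exactly one): p ∈ X.
(3) (disjoint): p ∉ V.
(6): r matches s: r ∉ X.
(8) (exactly one): q ∈ X.
(3) (disjoint): q ∉ V.
(4) (exactly one): r ∈ V.
(5) (exactly one): t ∉ X.
(6): s matches r: s ∈ V.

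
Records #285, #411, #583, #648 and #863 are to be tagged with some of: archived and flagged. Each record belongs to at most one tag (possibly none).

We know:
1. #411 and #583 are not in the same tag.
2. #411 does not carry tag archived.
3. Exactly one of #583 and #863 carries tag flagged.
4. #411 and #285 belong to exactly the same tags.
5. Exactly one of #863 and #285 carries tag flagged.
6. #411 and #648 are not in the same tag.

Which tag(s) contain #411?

#411: none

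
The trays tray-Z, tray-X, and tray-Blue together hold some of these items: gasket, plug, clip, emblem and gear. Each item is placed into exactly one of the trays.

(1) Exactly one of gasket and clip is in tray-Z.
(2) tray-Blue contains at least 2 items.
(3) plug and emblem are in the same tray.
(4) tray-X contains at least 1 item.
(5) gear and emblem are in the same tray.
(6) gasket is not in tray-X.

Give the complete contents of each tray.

tray-Z = {gasket}; tray-X = {clip}; tray-Blue = {emblem, gear, plug}

From (6): gasket ∉ tray-X.
Suppose gasket ∉ tray-Z: no assignment then satisfies all the clues, so gasket ∈ tray-Z.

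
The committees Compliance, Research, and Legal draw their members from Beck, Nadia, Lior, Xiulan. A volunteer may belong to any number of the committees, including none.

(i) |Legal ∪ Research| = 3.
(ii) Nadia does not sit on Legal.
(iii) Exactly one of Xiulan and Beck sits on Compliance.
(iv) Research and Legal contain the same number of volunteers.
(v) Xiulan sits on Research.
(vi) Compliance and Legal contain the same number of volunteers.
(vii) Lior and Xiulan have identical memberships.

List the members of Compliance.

Compliance = {Lior, Nadia, Xiulan}

From (ii): Nadia ∉ Legal.
From (v): Xiulan ∈ Research.
(vii): Lior matches Xiulan: Lior ∈ Research.
Suppose Beck ∈ Compliance: no assignment then satisfies all the clues, so Beck ∉ Compliance.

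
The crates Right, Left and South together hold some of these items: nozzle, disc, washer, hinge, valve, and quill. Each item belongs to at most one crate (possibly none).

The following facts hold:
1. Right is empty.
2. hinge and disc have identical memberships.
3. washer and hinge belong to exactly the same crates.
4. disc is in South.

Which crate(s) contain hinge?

From (4): disc ∈ South.
(1): Right already has 0, so the rest are out.
(2): hinge matches disc: hinge ∉ Left.
(2): hinge matches disc: hinge ∈ South.
(3): washer matches hinge: washer ∉ Left.
(3): washer matches hinge: washer ∈ South.

hinge: South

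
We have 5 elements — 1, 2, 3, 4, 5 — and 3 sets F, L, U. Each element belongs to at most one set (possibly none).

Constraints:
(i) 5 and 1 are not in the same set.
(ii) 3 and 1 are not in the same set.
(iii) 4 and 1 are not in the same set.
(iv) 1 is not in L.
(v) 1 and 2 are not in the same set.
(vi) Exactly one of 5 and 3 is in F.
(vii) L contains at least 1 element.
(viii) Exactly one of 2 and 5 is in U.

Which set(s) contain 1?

From (iv): 1 ∉ L.
Suppose 1 ∈ F: no assignment then satisfies all the clues, so 1 ∉ F.

1: none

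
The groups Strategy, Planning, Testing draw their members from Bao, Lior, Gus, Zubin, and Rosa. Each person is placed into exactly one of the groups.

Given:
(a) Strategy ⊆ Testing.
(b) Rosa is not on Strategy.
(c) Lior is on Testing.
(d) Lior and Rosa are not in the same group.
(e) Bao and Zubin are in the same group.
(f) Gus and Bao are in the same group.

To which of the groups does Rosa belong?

From (b): Rosa ∉ Strategy.
From (c): Lior ∈ Testing.
(d): Rosa ∉ Testing.
Only one group left: Rosa ∈ Planning.

Rosa: Planning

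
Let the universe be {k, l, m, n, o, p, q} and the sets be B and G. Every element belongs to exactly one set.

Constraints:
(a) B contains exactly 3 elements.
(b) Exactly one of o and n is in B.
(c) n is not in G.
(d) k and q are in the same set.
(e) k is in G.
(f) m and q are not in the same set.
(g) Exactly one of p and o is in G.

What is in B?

B = {m, n, p}

From (c): n ∉ G.
From (e): k ∈ G.
(d): q matches k: q ∉ B.
(d): q matches k: q ∈ G.
(f): m ∉ G.
Only one set left: m ∈ B.
Only one set left: n ∈ B.
(b) (exactly one): o ∉ B.
Only one set left: o ∈ G.
(g) (exactly one): p ∉ G.
Only one set left: p ∈ B.
Only one set left: l ∈ G.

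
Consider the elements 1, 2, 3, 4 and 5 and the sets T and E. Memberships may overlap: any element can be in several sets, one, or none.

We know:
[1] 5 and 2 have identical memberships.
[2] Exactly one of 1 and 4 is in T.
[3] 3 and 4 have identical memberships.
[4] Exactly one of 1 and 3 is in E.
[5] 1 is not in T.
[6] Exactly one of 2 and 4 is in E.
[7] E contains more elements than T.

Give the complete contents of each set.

T = {3, 4}; E = {1, 2, 5}

From (5): 1 ∉ T.
(2) (exactly one): 4 ∈ T.
(3): 3 matches 4: 3 ∈ T.
Suppose 1 ∉ E: no assignment then satisfies all the clues, so 1 ∈ E.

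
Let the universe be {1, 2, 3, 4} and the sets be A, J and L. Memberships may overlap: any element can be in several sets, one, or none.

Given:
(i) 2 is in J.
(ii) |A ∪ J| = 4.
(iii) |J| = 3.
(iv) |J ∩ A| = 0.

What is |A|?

1

From (i): 2 ∈ J.
Suppose 2 ∈ A: no assignment then satisfies all the clues, so 2 ∉ A.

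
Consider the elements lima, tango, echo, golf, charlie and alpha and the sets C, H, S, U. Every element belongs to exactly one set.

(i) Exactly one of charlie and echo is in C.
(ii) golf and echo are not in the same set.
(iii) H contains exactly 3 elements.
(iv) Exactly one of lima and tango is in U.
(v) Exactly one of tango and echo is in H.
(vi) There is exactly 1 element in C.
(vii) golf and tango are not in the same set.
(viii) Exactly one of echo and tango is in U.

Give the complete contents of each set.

C = {charlie}; H = {alpha, echo, lima}; S = {golf}; U = {tango}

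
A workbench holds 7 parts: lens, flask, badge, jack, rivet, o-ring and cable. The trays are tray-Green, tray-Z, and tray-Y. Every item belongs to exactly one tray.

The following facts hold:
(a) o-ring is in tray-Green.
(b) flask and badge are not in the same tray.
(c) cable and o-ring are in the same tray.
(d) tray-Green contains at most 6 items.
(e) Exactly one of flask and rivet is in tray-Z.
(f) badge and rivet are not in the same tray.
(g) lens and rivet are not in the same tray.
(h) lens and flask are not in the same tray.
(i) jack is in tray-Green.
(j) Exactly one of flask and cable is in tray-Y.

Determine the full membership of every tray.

From (a): o-ring ∈ tray-Green.
From (i): jack ∈ tray-Green.
(c): cable matches o-ring: cable ∈ tray-Green.
(j) (exactly one): flask ∈ tray-Y.
(b): badge ∉ tray-Y.
(e) (exactly one): rivet ∈ tray-Z.
(f): badge ∉ tray-Z.
(g): lens ∉ tray-Z.
(h): lens ∉ tray-Y.
Only one tray left: lens ∈ tray-Green.
Only one tray left: badge ∈ tray-Green.

tray-Green = {badge, cable, jack, lens, o-ring}; tray-Z = {rivet}; tray-Y = {flask}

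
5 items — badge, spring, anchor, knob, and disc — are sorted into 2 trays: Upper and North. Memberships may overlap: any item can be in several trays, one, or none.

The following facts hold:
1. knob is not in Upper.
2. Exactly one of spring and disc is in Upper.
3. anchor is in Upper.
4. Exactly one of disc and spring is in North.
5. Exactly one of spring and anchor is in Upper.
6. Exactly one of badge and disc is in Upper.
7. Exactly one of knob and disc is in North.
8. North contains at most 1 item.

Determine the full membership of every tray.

Upper = {anchor, disc}; North = {disc}

From (1): knob ∉ Upper.
From (3): anchor ∈ Upper.
(5) (exactly one): spring ∉ Upper.
(2) (exactly one): disc ∈ Upper.
(6) (exactly one): badge ∉ Upper.
Suppose badge ∈ North: no assignment then satisfies all the clues, so badge ∉ North.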